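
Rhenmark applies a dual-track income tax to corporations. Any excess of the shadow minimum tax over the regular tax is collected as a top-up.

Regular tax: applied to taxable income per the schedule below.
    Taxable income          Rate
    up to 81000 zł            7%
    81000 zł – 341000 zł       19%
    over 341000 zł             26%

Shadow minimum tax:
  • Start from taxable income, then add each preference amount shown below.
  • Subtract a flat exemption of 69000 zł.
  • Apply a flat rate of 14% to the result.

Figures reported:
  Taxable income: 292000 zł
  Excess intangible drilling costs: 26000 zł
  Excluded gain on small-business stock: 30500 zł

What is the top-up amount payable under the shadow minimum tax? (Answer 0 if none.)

Regular tax:
  81000 zł × 7% = 5670 zł
  211000 zł × 19% = 40090 zł
  → 45760 zł

Shadow minimum tax:
  Adjusted income: 292000 zł + 26000 zł + 30500 zł = 348500 zł
  Less exemption 69000 zł → base 279500 zł
  279500 zł × 14% = 39130 zł

39130 zł ≤ 45760 zł, so no add-on is due.

0 zł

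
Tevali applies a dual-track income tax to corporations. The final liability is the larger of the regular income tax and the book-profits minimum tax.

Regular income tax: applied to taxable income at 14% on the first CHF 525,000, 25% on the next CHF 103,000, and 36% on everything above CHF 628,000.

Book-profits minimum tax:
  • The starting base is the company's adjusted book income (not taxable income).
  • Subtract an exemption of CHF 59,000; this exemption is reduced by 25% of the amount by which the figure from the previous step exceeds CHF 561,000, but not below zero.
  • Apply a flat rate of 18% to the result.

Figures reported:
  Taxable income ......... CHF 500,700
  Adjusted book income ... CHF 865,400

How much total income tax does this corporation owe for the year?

CHF 155,772

Regular income tax:
  CHF 500,700 × 14% = CHF 70,098

Book-profits minimum tax:
  Base (adjusted book income): CHF 865,400
  Exemption: 25% × (CHF 865,400 − CHF 561,000) = CHF 76,100 ≥ CHF 59,000, so the exemption is fully phased out
  Base: CHF 865,400 − CHF 0 = CHF 865,400
  CHF 865,400 × 18% = CHF 155,772

CHF 155,772 > CHF 70,098, so the book-profits minimum tax is the binding amount.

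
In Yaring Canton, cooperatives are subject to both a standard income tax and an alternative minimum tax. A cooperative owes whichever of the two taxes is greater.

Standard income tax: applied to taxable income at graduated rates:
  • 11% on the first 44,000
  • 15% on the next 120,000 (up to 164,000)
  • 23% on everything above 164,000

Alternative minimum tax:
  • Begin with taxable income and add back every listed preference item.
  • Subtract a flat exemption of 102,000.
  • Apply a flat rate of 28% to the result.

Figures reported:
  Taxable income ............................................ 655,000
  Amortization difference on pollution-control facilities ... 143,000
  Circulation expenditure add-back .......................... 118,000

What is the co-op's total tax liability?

227,920

Standard income tax:
  44,000 × 11% = 4,840
  120,000 × 15% = 18,000
  491,000 × 23% = 112,930
  → 135,770

Alternative minimum tax:
  Adjusted income: 655,000 + 143,000 + 118,000 = 916,000
  Less exemption 102,000 → base 814,000
  814,000 × 28% = 227,920

227,920 > 135,770, so the alternative minimum tax is the binding amount.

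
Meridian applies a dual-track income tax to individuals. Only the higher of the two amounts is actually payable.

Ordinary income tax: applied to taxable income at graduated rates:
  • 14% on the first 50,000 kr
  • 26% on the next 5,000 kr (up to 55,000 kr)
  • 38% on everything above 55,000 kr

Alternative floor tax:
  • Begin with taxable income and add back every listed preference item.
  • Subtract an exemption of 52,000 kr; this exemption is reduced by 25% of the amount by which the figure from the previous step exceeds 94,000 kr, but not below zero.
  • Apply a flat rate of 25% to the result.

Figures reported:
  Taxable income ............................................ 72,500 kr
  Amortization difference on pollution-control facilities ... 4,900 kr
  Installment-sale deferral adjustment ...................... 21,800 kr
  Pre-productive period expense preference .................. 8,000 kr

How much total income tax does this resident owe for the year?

14,950 kr

Alternative floor tax:
  Adjusted income: 72,500 kr + 4,900 kr + 21,800 kr + 8,000 kr = 107,200 kr
  Exemption: 52,000 kr − 25% × (107,200 kr − 94,000 kr) = 52,000 kr − 3,300 kr = 48,700 kr
  Base: 107,200 kr − 48,700 kr = 58,500 kr
  58,500 kr × 25% = 14,625 kr

Ordinary income tax:
  50,000 kr × 14% = 7,000 kr
  5,000 kr × 26% = 1,300 kr
  17,500 kr × 38% = 6,650 kr
  → 14,950 kr

14,950 kr > 14,625 kr, so the ordinary income tax governs.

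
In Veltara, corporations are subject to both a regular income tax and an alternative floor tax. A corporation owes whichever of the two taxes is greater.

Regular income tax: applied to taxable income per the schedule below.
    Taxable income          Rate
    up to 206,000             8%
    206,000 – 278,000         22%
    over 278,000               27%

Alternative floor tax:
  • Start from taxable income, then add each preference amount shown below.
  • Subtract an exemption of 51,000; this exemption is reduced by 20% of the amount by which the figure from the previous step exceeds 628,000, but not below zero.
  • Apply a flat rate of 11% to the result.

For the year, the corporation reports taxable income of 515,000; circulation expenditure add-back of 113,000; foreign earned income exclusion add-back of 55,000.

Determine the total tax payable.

Alternative floor tax:
  Adjusted income: 515,000 + 113,000 + 55,000 = 683,000
  Exemption: 51,000 − 20% × (683,000 − 628,000) = 51,000 − 11,000 = 40,000
  Base: 683,000 − 40,000 = 643,000
  643,000 × 11% = 70,730

Regular income tax:
  206,000 × 8% = 16,480
  72,000 × 22% = 15,840
  237,000 × 27% = 63,990
  → 96,310

96,310 > 70,730, so the regular income tax governs.

96,310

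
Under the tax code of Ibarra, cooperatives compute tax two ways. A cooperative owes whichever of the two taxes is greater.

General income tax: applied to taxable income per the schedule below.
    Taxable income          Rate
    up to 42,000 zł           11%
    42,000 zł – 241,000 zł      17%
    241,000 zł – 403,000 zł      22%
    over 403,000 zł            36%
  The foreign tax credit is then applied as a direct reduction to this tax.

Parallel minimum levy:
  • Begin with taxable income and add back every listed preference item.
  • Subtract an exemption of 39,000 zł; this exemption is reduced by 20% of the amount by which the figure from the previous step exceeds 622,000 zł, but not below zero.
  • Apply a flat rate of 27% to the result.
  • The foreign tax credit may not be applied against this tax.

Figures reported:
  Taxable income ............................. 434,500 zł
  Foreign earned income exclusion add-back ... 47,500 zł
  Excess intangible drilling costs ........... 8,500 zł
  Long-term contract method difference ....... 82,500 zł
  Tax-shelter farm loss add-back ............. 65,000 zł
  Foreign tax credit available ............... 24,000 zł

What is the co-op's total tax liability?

162,594 zł

General income tax:
  42,000 zł × 11% = 4,620 zł
  199,000 zł × 17% = 33,830 zł
  162,000 zł × 22% = 35,640 zł
  31,500 zł × 36% = 11,340 zł
  → 85,430 zł
  Less foreign tax credit 24,000 zł → 61,430 zł

Parallel minimum levy:
  Adjusted income: 434,500 zł + 47,500 zł + 8,500 zł + 82,500 zł + 65,000 zł = 638,000 zł
  Exemption: 39,000 zł − 20% × (638,000 zł − 622,000 zł) = 39,000 zł − 3,200 zł = 35,800 zł
  Base: 638,000 zł − 35,800 zł = 602,200 zł
  602,200 zł × 27% = 162,594 zł

162,594 zł > 61,430 zł, so the parallel minimum levy is the binding amount.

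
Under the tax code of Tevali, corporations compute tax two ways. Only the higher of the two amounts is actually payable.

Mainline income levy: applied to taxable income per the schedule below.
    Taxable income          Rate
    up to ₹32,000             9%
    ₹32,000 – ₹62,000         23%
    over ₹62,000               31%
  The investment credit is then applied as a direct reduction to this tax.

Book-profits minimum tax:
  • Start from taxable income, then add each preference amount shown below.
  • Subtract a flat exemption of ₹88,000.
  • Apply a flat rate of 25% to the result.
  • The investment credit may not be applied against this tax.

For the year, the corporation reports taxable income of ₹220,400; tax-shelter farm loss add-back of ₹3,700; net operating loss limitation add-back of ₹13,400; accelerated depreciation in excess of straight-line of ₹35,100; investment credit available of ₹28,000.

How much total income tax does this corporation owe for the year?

Book-profits minimum tax:
  Adjusted income: ₹220,400 + ₹3,700 + ₹13,400 + ₹35,100 = ₹272,600
  Less exemption ₹88,000 → base ₹184,600
  ₹184,600 × 25% = ₹46,150

Mainline income levy:
  ₹32,000 × 9% = ₹2,880
  ₹30,000 × 23% = ₹6,900
  ₹158,400 × 31% = ₹49,104
  → ₹58,884
  Less investment credit ₹28,000 → ₹30,884

₹46,150 > ₹30,884, so the book-profits minimum tax is the binding amount.

₹46,150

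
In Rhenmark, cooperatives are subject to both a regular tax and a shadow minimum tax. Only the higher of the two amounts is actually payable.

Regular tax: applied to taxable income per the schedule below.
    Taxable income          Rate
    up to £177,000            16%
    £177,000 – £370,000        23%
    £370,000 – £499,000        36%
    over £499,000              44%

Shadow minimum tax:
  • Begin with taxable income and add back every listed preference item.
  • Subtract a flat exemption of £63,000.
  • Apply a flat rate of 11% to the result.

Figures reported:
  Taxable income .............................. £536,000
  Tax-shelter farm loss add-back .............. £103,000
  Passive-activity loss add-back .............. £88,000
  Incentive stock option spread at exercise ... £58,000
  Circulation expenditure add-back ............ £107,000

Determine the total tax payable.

Regular tax:
  £177,000 × 16% = £28,320
  £193,000 × 23% = £44,390
  £129,000 × 36% = £46,440
  £37,000 × 44% = £16,280
  → £135,430

Shadow minimum tax:
  Adjusted income: £536,000 + £103,000 + £88,000 + £58,000 + £107,000 = £892,000
  Less exemption £63,000 → base £829,000
  £829,000 × 11% = £91,190

£135,430 > £91,190, so the regular tax governs.

£135,430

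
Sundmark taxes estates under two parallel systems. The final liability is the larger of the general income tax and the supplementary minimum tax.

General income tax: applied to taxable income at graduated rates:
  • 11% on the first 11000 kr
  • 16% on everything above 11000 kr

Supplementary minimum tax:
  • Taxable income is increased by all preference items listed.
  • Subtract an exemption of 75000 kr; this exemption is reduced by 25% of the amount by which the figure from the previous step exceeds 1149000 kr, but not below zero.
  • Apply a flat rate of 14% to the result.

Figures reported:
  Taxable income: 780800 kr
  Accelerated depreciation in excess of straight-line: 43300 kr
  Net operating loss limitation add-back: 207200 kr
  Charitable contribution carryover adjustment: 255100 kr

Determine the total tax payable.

Supplementary minimum tax:
  Adjusted income: 780800 kr + 43300 kr + 207200 kr + 255100 kr = 1286400 kr
  Exemption: 75000 kr − 25% × (1286400 kr − 1149000 kr) = 75000 kr − 34350 kr = 40650 kr
  Base: 1286400 kr − 40650 kr = 1245750 kr
  1245750 kr × 14% = 174405 kr

General income tax:
  11000 kr × 11% = 1210 kr
  769800 kr × 16% = 123168 kr
  → 124378 kr

174405 kr > 124378 kr, so the supplementary minimum tax is the binding amount.

174405 kr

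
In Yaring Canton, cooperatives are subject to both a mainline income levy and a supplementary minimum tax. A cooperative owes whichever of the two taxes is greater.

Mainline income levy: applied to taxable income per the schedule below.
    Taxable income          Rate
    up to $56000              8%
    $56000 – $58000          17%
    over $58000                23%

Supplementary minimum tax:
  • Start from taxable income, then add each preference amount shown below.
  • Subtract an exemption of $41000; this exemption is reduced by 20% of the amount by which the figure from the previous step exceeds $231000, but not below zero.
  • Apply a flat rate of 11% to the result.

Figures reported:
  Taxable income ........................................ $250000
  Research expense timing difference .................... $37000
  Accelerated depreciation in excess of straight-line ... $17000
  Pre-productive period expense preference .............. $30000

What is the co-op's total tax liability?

Supplementary minimum tax:
  Adjusted income: $250000 + $37000 + $17000 + $30000 = $334000
  Exemption: $41000 − 20% × ($334000 − $231000) = $41000 − $20600 = $20400
  Base: $334000 − $20400 = $313600
  $313600 × 11% = $34496

Mainline income levy:
  $56000 × 8% = $4480
  $2000 × 17% = $340
  $192000 × 23% = $44160
  → $48980

$48980 > $34496, so the mainline income levy governs.

$48980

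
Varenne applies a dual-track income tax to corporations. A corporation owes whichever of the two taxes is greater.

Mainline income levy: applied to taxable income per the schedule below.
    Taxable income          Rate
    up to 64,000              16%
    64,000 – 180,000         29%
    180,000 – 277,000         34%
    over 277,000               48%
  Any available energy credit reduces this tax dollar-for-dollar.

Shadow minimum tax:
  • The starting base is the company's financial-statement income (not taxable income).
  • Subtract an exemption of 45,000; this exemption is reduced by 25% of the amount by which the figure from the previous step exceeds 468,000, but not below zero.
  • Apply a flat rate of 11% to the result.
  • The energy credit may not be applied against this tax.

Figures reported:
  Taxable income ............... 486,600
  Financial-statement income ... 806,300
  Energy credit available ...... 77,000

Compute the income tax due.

Shadow minimum tax:
  Base (financial-statement income): 806,300
  Exemption: 25% × (806,300 − 468,000) = 84,575 ≥ 45,000, so the exemption is fully phased out
  Base: 806,300 − 0 = 806,300
  806,300 × 11% = 88,693

Mainline income levy:
  64,000 × 16% = 10,240
  116,000 × 29% = 33,640
  97,000 × 34% = 32,980
  209,600 × 48% = 100,608
  → 177,468
  Less energy credit 77,000 → 100,468

100,468 > 88,693, so the mainline income levy governs.

100,468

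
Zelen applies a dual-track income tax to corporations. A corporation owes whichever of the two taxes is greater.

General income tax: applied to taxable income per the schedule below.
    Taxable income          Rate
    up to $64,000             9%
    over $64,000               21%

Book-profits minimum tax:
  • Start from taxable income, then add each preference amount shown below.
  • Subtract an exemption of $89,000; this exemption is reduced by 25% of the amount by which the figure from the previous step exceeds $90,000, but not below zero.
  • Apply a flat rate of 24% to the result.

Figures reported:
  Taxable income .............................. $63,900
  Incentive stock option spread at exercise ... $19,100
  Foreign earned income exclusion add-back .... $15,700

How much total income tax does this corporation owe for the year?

$5,751

Book-profits minimum tax:
  Adjusted income: $63,900 + $19,100 + $15,700 = $98,700
  Exemption: $89,000 − 25% × ($98,700 − $90,000) = $89,000 − $2,175 = $86,825
  Base: $98,700 − $86,825 = $11,875
  $11,875 × 24% = $2,850

General income tax:
  $63,900 × 9% = $5,751

$5,751 > $2,850, so the general income tax governs.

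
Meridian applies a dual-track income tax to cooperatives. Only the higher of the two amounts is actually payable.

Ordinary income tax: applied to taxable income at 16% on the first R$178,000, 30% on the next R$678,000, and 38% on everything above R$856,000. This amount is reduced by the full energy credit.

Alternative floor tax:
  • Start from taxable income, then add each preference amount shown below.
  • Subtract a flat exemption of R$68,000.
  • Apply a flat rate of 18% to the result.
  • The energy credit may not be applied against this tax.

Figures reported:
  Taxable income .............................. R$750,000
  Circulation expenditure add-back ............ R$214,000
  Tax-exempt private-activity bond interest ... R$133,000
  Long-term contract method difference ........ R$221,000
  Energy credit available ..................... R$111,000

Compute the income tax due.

R$225,000

Alternative floor tax:
  Adjusted income: R$750,000 + R$214,000 + R$133,000 + R$221,000 = R$1,318,000
  Less exemption R$68,000 → base R$1,250,000
  R$1,250,000 × 18% = R$225,000

Ordinary income tax:
  R$178,000 × 16% = R$28,480
  R$572,000 × 30% = R$171,600
  → R$200,080
  Less energy credit R$111,000 → R$89,080

R$225,000 > R$89,080, so the alternative floor tax is the binding amount.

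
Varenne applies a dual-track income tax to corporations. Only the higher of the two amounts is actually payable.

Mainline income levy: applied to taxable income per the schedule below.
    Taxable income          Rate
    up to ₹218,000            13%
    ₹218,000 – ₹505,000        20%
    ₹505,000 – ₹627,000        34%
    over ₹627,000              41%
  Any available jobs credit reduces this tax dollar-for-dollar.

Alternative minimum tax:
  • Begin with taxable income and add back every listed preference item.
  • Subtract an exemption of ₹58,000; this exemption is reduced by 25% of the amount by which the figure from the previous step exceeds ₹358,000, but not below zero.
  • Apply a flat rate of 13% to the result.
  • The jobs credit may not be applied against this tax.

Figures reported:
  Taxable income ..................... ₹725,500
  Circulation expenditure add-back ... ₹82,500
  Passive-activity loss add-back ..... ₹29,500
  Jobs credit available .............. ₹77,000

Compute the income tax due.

Alternative minimum tax:
  Adjusted income: ₹725,500 + ₹82,500 + ₹29,500 = ₹837,500
  Exemption: 25% × (₹837,500 − ₹358,000) = ₹119,875 ≥ ₹58,000, so the exemption is fully phased out
  Base: ₹837,500 − ₹0 = ₹837,500
  ₹837,500 × 13% = ₹108,875

Mainline income levy:
  ₹218,000 × 13% = ₹28,340
  ₹287,000 × 20% = ₹57,400
  ₹122,000 × 34% = ₹41,480
  ₹98,500 × 41% = ₹40,385
  → ₹167,605
  Less jobs credit ₹77,000 → ₹90,605

₹108,875 > ₹90,605, so the alternative minimum tax is the binding amount.

₹108,875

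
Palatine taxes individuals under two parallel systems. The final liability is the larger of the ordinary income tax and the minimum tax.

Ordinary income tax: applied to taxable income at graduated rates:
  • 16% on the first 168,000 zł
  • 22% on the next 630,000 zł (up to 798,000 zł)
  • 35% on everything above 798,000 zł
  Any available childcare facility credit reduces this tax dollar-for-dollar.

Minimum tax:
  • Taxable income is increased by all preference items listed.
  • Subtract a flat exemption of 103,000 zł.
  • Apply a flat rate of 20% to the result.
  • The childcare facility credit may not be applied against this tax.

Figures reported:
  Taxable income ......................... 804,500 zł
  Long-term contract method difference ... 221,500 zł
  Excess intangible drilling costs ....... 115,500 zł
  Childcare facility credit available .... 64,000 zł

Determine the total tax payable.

Ordinary income tax:
  168,000 zł × 16% = 26,880 zł
  630,000 zł × 22% = 138,600 zł
  6,500 zł × 35% = 2,275 zł
  → 167,755 zł
  Less childcare facility credit 64,000 zł → 103,755 zł

Minimum tax:
  Adjusted income: 804,500 zł + 221,500 zł + 115,500 zł = 1,141,500 zł
  Less exemption 103,000 zł → base 1,038,500 zł
  1,038,500 zł × 20% = 207,700 zł

207,700 zł > 103,755 zł, so the minimum tax is the binding amount.

207,700 zł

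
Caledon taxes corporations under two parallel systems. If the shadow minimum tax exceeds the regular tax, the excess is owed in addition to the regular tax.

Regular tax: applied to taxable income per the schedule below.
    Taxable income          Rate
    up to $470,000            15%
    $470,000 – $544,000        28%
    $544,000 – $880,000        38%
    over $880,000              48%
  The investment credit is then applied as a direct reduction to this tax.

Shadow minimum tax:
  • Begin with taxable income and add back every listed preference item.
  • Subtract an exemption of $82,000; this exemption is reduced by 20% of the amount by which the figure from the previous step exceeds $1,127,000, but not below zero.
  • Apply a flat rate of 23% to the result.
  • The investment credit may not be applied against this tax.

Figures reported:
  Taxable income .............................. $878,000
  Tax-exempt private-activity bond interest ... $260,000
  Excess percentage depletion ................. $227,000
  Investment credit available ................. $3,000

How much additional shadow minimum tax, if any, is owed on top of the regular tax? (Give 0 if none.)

$90,898

Shadow minimum tax:
  Adjusted income: $878,000 + $260,000 + $227,000 = $1,365,000
  Exemption: $82,000 − 20% × ($1,365,000 − $1,127,000) = $82,000 − $47,600 = $34,400
  Base: $1,365,000 − $34,400 = $1,330,600
  $1,330,600 × 23% = $306,038

Regular tax:
  $470,000 × 15% = $70,500
  $74,000 × 28% = $20,720
  $334,000 × 38% = $126,920
  → $218,140
  Less investment credit $3,000 → $215,140

Excess of shadow minimum tax over regular tax: $306,038 − $215,140 = $90,898.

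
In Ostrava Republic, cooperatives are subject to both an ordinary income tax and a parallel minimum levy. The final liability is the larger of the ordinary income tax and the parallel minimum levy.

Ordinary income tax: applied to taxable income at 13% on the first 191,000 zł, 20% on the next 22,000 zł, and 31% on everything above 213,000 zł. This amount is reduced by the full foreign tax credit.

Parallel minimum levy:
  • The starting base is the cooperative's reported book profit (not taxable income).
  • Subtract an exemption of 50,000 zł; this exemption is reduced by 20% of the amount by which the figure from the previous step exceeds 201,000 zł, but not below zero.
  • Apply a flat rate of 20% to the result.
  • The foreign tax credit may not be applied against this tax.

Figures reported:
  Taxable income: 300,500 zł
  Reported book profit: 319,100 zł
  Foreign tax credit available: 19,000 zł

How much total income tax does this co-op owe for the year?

58,544 zł

Parallel minimum levy:
  Base (reported book profit): 319,100 zł
  Exemption: 50,000 zł − 20% × (319,100 zł − 201,000 zł) = 50,000 zł − 23,620 zł = 26,380 zł
  Base: 319,100 zł − 26,380 zł = 292,720 zł
  292,720 zł × 20% = 58,544 zł

Ordinary income tax:
  191,000 zł × 13% = 24,830 zł
  22,000 zł × 20% = 4,400 zł
  87,500 zł × 31% = 27,125 zł
  → 56,355 zł
  Less foreign tax credit 19,000 zł → 37,355 zł

58,544 zł > 37,355 zł, so the parallel minimum levy is the binding amount.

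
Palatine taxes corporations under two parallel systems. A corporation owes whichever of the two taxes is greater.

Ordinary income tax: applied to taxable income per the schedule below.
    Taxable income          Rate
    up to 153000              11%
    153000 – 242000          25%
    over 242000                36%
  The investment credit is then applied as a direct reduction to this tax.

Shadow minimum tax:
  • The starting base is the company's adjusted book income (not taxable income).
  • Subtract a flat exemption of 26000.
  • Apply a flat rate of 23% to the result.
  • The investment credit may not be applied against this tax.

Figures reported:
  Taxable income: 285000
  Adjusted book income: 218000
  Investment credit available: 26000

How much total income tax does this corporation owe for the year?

Ordinary income tax:
  153000 × 11% = 16830
  89000 × 25% = 22250
  43000 × 36% = 15480
  → 54560
  Less investment credit 26000 → 28560

Shadow minimum tax:
  Base (adjusted book income): 218000
  Less exemption 26000 → base 192000
  192000 × 23% = 44160

44160 > 28560, so the shadow minimum tax is the binding amount.

44160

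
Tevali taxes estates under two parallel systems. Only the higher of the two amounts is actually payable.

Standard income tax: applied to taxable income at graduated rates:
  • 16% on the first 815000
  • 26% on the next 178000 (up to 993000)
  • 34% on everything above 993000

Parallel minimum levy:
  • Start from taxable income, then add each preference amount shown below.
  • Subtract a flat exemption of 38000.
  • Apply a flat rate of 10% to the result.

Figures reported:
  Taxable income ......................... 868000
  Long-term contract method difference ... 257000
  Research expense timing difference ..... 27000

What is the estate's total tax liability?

144180

Parallel minimum levy:
  Adjusted income: 868000 + 257000 + 27000 = 1152000
  Less exemption 38000 → base 1114000
  1114000 × 10% = 111400

Standard income tax:
  815000 × 16% = 130400
  53000 × 26% = 13780
  → 144180

144180 > 111400, so the standard income tax governs.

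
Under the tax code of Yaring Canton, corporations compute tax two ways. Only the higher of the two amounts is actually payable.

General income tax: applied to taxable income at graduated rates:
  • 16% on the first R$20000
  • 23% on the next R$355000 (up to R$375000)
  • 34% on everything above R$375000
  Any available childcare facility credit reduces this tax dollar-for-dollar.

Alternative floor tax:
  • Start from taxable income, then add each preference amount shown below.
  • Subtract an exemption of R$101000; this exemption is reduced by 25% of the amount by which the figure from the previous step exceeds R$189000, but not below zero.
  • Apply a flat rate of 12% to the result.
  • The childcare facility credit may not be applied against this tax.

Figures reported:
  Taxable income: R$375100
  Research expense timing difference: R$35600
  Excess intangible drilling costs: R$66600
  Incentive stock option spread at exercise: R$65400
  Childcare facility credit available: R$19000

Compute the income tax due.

R$65884

General income tax:
  R$20000 × 16% = R$3200
  R$355000 × 23% = R$81650
  R$100 × 34% = R$34
  → R$84884
  Less childcare facility credit R$19000 → R$65884

Alternative floor tax:
  Adjusted income: R$375100 + R$35600 + R$66600 + R$65400 = R$542700
  Exemption: R$101000 − 25% × (R$542700 − R$189000) = R$101000 − R$88425 = R$12575
  Base: R$542700 − R$12575 = R$530125
  R$530125 × 12% = R$63615

R$65884 > R$63615, so the general income tax governs.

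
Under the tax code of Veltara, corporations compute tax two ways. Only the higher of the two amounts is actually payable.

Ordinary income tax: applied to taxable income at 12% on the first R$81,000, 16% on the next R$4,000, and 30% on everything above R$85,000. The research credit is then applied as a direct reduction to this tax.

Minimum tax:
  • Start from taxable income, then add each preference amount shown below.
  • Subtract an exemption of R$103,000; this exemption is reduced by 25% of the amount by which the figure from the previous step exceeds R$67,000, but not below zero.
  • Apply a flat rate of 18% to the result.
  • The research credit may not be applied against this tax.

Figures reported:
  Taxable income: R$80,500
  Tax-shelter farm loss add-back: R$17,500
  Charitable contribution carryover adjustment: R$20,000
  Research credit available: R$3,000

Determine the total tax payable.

R$6,660

Minimum tax:
  Adjusted income: R$80,500 + R$17,500 + R$20,000 = R$118,000
  Exemption: R$103,000 − 25% × (R$118,000 − R$67,000) = R$103,000 − R$12,750 = R$90,250
  Base: R$118,000 − R$90,250 = R$27,750
  R$27,750 × 18% = R$4,995

Ordinary income tax:
  R$80,500 × 12% = R$9,660
  Less research credit R$3,000 → R$6,660

R$6,660 > R$4,995, so the ordinary income tax governs.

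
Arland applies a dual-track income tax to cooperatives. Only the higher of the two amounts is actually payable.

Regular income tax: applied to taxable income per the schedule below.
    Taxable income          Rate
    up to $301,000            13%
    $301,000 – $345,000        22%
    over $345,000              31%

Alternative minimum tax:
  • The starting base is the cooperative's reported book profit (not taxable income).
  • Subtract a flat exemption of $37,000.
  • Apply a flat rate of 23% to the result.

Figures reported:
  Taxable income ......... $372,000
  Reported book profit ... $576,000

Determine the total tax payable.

Regular income tax:
  $301,000 × 13% = $39,130
  $44,000 × 22% = $9,680
  $27,000 × 31% = $8,370
  → $57,180

Alternative minimum tax:
  Base (reported book profit): $576,000
  Less exemption $37,000 → base $539,000
  $539,000 × 23% = $123,970

$123,970 > $57,180, so the alternative minimum tax is the binding amount.

$123,970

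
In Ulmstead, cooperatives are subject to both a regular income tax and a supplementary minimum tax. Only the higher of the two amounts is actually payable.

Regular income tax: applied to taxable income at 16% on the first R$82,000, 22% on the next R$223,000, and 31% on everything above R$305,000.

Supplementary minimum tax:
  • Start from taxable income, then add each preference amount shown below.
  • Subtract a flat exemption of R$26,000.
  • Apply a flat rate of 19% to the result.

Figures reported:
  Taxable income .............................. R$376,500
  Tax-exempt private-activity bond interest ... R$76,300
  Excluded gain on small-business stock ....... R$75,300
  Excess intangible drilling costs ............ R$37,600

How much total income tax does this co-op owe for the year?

Regular income tax:
  R$82,000 × 16% = R$13,120
  R$223,000 × 22% = R$49,060
  R$71,500 × 31% = R$22,165
  → R$84,345

Supplementary minimum tax:
  Adjusted income: R$376,500 + R$76,300 + R$75,300 + R$37,600 = R$565,700
  Less exemption R$26,000 → base R$539,700
  R$539,700 × 19% = R$102,543

R$102,543 > R$84,345, so the supplementary minimum tax is the binding amount.

R$102,543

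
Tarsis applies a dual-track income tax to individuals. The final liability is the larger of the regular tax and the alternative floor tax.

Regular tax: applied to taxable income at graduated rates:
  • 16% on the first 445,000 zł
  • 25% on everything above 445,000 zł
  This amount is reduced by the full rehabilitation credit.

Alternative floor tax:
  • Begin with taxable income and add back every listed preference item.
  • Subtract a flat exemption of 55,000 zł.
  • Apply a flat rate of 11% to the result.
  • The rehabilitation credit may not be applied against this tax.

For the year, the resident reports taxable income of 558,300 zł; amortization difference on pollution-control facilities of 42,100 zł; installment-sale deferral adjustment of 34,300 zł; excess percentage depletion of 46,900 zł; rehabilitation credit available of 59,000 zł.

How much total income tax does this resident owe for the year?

68,926 zł

Regular tax:
  445,000 zł × 16% = 71,200 zł
  113,300 zł × 25% = 28,325 zł
  → 99,525 zł
  Less rehabilitation credit 59,000 zł → 40,525 zł

Alternative floor tax:
  Adjusted income: 558,300 zł + 42,100 zł + 34,300 zł + 46,900 zł = 681,600 zł
  Less exemption 55,000 zł → base 626,600 zł
  626,600 zł × 11% = 68,926 zł

68,926 zł > 40,525 zł, so the alternative floor tax is the binding amount.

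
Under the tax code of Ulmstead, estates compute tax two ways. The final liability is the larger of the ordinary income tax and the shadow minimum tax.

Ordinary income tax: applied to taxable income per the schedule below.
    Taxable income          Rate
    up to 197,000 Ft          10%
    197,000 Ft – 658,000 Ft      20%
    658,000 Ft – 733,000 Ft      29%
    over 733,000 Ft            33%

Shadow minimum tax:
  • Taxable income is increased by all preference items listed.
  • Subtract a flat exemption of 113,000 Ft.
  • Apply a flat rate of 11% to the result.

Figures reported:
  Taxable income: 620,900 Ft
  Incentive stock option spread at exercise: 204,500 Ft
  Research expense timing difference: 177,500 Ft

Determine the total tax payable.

104,480 Ft

Shadow minimum tax:
  Adjusted income: 620,900 Ft + 204,500 Ft + 177,500 Ft = 1,002,900 Ft
  Less exemption 113,000 Ft → base 889,900 Ft
  889,900 Ft × 11% = 97,889 Ft

Ordinary income tax:
  197,000 Ft × 10% = 19,700 Ft
  423,900 Ft × 20% = 84,780 Ft
  → 104,480 Ft

104,480 Ft > 97,889 Ft, so the ordinary income tax governs.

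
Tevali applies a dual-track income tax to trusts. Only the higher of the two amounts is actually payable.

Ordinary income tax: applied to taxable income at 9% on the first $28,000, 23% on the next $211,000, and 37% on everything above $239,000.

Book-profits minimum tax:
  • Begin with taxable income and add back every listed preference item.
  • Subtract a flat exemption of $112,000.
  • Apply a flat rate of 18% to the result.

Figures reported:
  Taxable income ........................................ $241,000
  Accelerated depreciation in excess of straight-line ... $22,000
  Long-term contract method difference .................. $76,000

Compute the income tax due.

$51,790

Ordinary income tax:
  $28,000 × 9% = $2,520
  $211,000 × 23% = $48,530
  $2,000 × 37% = $740
  → $51,790

Book-profits minimum tax:
  Adjusted income: $241,000 + $22,000 + $76,000 = $339,000
  Less exemption $112,000 → base $227,000
  $227,000 × 18% = $40,860

$51,790 > $40,860, so the ordinary income tax governs.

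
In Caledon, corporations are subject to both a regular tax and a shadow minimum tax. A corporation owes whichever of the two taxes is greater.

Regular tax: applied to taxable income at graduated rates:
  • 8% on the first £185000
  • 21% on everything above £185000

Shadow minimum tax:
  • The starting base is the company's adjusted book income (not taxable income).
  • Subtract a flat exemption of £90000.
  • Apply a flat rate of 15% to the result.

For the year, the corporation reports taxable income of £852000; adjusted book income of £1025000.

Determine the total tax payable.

Shadow minimum tax:
  Base (adjusted book income): £1025000
  Less exemption £90000 → base £935000
  £935000 × 15% = £140250

Regular tax:
  £185000 × 8% = £14800
  £667000 × 21% = £140070
  → £154870

£154870 > £140250, so the regular tax governs.

£154870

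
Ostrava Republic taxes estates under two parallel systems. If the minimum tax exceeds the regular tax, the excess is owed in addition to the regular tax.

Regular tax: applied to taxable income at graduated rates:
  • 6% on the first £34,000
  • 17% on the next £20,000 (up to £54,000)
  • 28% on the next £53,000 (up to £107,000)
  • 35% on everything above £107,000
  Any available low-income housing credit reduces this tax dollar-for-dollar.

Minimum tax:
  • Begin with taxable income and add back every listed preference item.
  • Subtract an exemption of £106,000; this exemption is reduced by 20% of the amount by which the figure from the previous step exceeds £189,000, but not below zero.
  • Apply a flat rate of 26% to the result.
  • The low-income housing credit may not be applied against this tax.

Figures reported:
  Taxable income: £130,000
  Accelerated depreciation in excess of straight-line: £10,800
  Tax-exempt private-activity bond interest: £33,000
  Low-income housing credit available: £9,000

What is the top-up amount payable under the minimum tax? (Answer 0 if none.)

Minimum tax:
  Adjusted income: £130,000 + £10,800 + £33,000 = £173,800
  Exemption: £173,800 ≤ £189,000, so full £106,000 applies
  Base: £173,800 − £106,000 = £67,800
  £67,800 × 26% = £17,628

Regular tax:
  £34,000 × 6% = £2,040
  £20,000 × 17% = £3,400
  £53,000 × 28% = £14,840
  £23,000 × 35% = £8,050
  → £28,330
  Less low-income housing credit £9,000 → £19,330

£17,628 ≤ £19,330, so no add-on is due.

£0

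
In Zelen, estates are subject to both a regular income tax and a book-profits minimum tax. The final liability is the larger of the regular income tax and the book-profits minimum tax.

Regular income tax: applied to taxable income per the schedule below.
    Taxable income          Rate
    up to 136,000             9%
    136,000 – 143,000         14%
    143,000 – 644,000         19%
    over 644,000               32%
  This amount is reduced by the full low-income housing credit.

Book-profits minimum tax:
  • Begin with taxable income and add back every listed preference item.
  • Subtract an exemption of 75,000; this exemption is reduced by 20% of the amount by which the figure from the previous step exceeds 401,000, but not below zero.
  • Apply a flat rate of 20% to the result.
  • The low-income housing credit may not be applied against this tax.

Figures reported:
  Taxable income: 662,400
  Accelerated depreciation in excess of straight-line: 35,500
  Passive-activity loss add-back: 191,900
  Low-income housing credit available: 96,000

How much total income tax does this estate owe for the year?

177,960

Book-profits minimum tax:
  Adjusted income: 662,400 + 35,500 + 191,900 = 889,800
  Exemption: 20% × (889,800 − 401,000) = 97,760 ≥ 75,000, so the exemption is fully phased out
  Base: 889,800 − 0 = 889,800
  889,800 × 20% = 177,960

Regular income tax:
  136,000 × 9% = 12,240
  7,000 × 14% = 980
  501,000 × 19% = 95,190
  18,400 × 32% = 5,888
  → 114,298
  Less low-income housing credit 96,000 → 18,298

177,960 > 18,298, so the book-profits minimum tax is the binding amount.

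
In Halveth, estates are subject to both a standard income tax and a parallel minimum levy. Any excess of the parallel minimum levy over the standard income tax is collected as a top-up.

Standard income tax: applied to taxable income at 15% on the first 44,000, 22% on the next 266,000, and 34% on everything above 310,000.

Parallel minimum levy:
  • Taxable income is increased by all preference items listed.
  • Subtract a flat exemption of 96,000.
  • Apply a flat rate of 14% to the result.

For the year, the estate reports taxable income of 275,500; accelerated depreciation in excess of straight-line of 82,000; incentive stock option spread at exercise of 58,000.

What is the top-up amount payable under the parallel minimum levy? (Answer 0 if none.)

0

Standard income tax:
  44,000 × 15% = 6,600
  231,500 × 22% = 50,930
  → 57,530

Parallel minimum levy:
  Adjusted income: 275,500 + 82,000 + 58,000 = 415,500
  Less exemption 96,000 → base 319,500
  319,500 × 14% = 44,730

44,730 ≤ 57,530, so no add-on is due.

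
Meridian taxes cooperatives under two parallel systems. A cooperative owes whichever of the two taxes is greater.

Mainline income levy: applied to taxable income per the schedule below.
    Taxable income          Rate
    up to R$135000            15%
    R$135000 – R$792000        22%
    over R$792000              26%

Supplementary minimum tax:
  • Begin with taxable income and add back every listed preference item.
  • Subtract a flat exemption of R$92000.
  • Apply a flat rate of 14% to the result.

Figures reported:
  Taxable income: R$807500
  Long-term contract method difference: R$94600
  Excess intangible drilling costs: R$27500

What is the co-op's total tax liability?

Supplementary minimum tax:
  Adjusted income: R$807500 + R$94600 + R$27500 = R$929600
  Less exemption R$92000 → base R$837600
  R$837600 × 14% = R$117264

Mainline income levy:
  R$135000 × 15% = R$20250
  R$657000 × 22% = R$144540
  R$15500 × 26% = R$4030
  → R$168820

R$168820 > R$117264, so the mainline income levy governs.

R$168820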